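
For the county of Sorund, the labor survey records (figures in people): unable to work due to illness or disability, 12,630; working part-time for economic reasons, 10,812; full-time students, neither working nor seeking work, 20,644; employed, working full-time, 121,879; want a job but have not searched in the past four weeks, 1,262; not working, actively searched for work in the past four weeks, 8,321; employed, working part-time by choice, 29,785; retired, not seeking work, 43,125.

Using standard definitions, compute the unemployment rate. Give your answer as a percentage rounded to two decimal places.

Employed = 10,812 + 121,879 + 29,785 = 162,476 (anyone who worked, including part-time for economic reasons, counts as employed).
Unemployed = 8,321.
Labor force = 162,476 + 8,321 = 170,797.
Unemployment rate = 8,321 / 170,797 = 4.87%.

Unemployment rate ≈ 4.87%.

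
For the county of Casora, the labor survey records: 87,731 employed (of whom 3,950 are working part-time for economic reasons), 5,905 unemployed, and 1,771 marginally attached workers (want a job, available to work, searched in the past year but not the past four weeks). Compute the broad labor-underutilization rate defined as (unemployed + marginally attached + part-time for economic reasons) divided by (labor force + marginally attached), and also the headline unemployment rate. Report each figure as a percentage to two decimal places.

Labor force = 87,731 + 5,905 = 93,636.
Numerator = 5,905 + 1,771 + 3,950 = 11,626.
Denominator = 93,636 + 1,771 = 95,407.
Broad rate = 11,626 / 95,407 = 12.19%.
Headline unemployment rate = 5,905 / 93,636 = 6.31%.

Broad underutilization rate ≈ 12.19%; headline unemployment rate ≈ 6.31%.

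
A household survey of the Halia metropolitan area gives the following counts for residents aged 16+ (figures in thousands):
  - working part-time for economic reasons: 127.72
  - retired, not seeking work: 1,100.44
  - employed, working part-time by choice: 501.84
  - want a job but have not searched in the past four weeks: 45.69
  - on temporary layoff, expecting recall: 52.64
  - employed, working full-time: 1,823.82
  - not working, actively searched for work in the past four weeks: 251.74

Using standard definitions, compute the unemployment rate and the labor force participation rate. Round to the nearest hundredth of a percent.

Unemployment rate ≈ 11.04%; labor force participation rate ≈ 70.64%.

Employed = 127.72 + 501.84 + 1,823.82 = 2,453.38 thousand (anyone who worked, including part-time for economic reasons, counts as employed).
Unemployed = 52.64 + 251.74 = 304.38 thousand (jobless and actively searching, or on temporary layoff).
Labor force = 2,453.38 + 304.38 = 2,757.76 thousand.
Not in labor force = 1,100.44 + 45.69 = 1,146.13 thousand (those not working and not actively searching are outside the labor force — including those who want a job but have given up searching).
Civilian working-age population = 2,757.76 + 1,146.13 = 3,903.89 thousand.
Unemployment rate = 304.38 / 2,757.76 = 11.04%.
Labor force participation rate = 2,757.76 / 3,903.89 = 70.64%.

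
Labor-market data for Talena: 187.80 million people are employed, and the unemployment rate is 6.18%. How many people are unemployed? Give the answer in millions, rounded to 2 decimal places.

Let U be the number unemployed. The labor force is E + U, and U/(E+U) = 0.0618.
So U = 0.0618 × 187.80 / (1 − 0.0618) = 11.6060 / 0.9382 ≈ 12.37 million.

About 12.37 million are unemployed.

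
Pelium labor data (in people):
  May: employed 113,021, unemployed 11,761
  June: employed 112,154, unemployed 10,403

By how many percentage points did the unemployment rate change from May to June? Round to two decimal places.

May: labor force = 113,021 + 11,761 = 124,782; u = 11,761/124,782 = 9.43%.
June: labor force = 112,154 + 10,403 = 122,557; u = 10,403/122,557 = 8.49%.
Change = 8.49% − 9.43% = −0.94 pp.

The unemployment rate changed by −0.94 percentage points.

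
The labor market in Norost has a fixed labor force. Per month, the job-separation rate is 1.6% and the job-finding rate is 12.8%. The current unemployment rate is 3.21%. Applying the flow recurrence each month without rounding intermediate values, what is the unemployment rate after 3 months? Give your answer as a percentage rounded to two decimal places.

With a fixed labor force, u_{t+1} = u_t + s·(1−u_t) − f·u_t = u_t·(1−s−f) + s.
Here 1−s−f = 0.856 and s = 0.016.
u_1 = 0.032100 × 0.856 + 0.016 = 0.043478.
u_2 = 0.043478 × 0.856 + 0.016 = 0.053217.
u_3 = 0.053217 × 0.856 + 0.016 = 0.061554.

Unemployment rate after three months ≈ 6.16%.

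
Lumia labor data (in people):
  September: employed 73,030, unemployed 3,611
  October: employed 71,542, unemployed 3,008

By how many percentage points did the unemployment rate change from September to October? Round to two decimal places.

The unemployment rate changed by −0.68 percentage points.

September: labor force = 73,030 + 3,611 = 76,641; u = 3,611/76,641 = 4.71%.
October: labor force = 71,542 + 3,008 = 74,550; u = 3,008/74,550 = 4.03%.
Change = 4.03% − 4.71% = −0.68 pp.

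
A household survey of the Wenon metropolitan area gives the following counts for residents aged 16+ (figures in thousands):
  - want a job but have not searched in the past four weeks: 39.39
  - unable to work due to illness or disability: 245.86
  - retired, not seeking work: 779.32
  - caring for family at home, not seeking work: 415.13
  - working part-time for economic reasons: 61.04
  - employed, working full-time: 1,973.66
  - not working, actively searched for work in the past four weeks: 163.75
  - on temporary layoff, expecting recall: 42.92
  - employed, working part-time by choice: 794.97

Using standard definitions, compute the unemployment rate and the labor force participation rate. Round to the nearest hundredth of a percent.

Employed = 61.04 + 1,973.66 + 794.97 = 2,829.67 thousand (anyone who worked, including part-time for economic reasons, counts as employed).
Unemployed = 163.75 + 42.92 = 206.67 thousand (jobless and actively searching, or on temporary layoff).
Labor force = 2,829.67 + 206.67 = 3,036.34 thousand.
Not in labor force = 39.39 + 245.86 + 779.32 + 415.13 = 1,479.70 thousand (those not working and not actively searching are outside the labor force — including those who want a job but have given up searching).
Civilian working-age population = 3,036.34 + 1,479.70 = 4,516.04 thousand.
Unemployment rate = 206.67 / 3,036.34 = 6.81%.
Labor force participation rate = 3,036.34 / 4,516.04 = 67.23%.

Unemployment rate ≈ 6.81%; labor force participation rate ≈ 67.23%.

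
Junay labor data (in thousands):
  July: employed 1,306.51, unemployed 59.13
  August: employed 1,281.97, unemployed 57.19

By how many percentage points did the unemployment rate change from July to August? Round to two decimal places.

The unemployment rate changed by −0.06 percentage points.

July: labor force = 1,306.51 + 59.13 = 1,365.64; u = 59.13/1,365.64 = 4.33%.
August: labor force = 1,281.97 + 57.19 = 1,339.16; u = 57.19/1,339.16 = 4.27%.
Change = 4.27% − 4.33% = −0.06 pp.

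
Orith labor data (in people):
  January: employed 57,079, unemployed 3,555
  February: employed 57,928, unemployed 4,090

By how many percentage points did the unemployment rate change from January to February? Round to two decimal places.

January: labor force = 57,079 + 3,555 = 60,634; u = 3,555/60,634 = 5.86%.
February: labor force = 57,928 + 4,090 = 62,018; u = 4,090/62,018 = 6.59%.
Change = 6.59% − 5.86% = +0.73 pp.

The unemployment rate changed by +0.73 percentage points.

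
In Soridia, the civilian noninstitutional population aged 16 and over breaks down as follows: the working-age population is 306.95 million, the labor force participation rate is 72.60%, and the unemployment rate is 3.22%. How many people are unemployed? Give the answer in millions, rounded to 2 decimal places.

Labor force = 0.7260 × 306.95 = 222.85 million.
Unemployed = 0.0322 × 222.85 ≈ 7.18 million.

About 7.18 million are unemployed.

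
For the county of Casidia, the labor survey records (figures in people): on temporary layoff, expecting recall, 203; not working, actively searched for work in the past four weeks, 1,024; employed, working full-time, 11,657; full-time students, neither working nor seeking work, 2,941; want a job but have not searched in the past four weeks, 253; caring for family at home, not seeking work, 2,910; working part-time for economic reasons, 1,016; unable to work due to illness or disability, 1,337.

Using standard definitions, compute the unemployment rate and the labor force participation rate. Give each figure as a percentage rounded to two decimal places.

Employed = 11,657 + 1,016 = 12,673 (anyone who worked, including part-time for economic reasons, counts as employed).
Unemployed = 203 + 1,024 = 1,227 (jobless and actively searching, or on temporary layoff).
Labor force = 12,673 + 1,227 = 13,900.
Not in labor force = 2,941 + 253 + 2,910 + 1,337 = 7,441 (those not working and not actively searching are outside the labor force — including those who want a job but have given up searching).
Civilian working-age population = 13,900 + 7,441 = 21,341.
Unemployment rate = 1,227 / 13,900 = 8.83%.
Labor force participation rate = 13,900 / 21,341 = 65.13%.

Unemployment rate ≈ 8.83%; labor force participation rate ≈ 65.13%.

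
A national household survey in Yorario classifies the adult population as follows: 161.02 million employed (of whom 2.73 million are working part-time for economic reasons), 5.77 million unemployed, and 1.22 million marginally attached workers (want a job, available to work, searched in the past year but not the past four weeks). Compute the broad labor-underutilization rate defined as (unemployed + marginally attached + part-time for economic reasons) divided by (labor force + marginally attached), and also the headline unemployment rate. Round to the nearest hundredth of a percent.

Labor force = 161.02 + 5.77 = 166.79 million.
Numerator = 5.77 + 1.22 + 2.73 = 9.72 million.
Denominator = 166.79 + 1.22 = 168.01 million.
Broad rate = 9.72 / 168.01 = 5.79%.
Headline unemployment rate = 5.77 / 166.79 = 3.46%.

Broad underutilization rate ≈ 5.79%; headline unemployment rate ≈ 3.46%.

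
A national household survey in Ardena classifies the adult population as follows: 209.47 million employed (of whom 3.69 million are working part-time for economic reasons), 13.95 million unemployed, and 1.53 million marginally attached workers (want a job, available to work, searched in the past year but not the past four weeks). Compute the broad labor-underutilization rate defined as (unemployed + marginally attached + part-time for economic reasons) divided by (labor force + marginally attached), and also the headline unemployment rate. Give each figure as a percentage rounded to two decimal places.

Labor force = 209.47 + 13.95 = 223.42 million.
Numerator = 13.95 + 1.53 + 3.69 = 19.17 million.
Denominator = 223.42 + 1.53 = 224.95 million.
Broad rate = 19.17 / 224.95 = 8.52%.
Headline unemployment rate = 13.95 / 223.42 = 6.24%.

Broad underutilization rate ≈ 8.52%; headline unemployment rate ≈ 6.24%.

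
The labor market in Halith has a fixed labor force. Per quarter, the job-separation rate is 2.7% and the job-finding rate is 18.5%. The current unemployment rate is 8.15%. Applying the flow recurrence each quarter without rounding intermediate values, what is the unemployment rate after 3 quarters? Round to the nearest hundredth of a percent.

Unemployment rate after three quarters ≈ 10.49%.

With a fixed labor force, u_{t+1} = u_t + s·(1−u_t) − f·u_t = u_t·(1−s−f) + s.
Here 1−s−f = 0.788 and s = 0.027.
u_1 = 0.081500 × 0.788 + 0.027 = 0.091222.
u_2 = 0.091222 × 0.788 + 0.027 = 0.098883.
u_3 = 0.098883 × 0.788 + 0.027 = 0.104920.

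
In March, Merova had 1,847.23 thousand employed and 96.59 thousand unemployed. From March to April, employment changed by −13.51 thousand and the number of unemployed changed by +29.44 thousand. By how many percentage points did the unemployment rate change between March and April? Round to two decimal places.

March: labor force = 1,847.23 + 96.59 = 1,943.82; u = 96.59/1,943.82 = 4.97%.
April: labor force = 1,833.72 + 126.03 = 1,959.75; u = 126.03/1,959.75 = 6.43%.
Change = 6.43% − 4.97% = +1.46 pp.

The unemployment rate changed by +1.46 percentage points.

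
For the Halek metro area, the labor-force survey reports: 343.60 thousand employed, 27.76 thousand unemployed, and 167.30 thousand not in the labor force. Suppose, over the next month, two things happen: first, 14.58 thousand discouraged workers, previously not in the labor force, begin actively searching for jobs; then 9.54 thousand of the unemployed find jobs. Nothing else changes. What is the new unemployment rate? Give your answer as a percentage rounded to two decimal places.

New unemployment rate ≈ 8.50%.

Initially, labor force = 343.60 + 27.76 = 371.36 thousand, so u = 27.76/371.36 = 7.48%.
After the first change, unemployed and labor force both rise by 14.58 → E = 343.60, U = 42.34, labor force = 385.94 thousand.
After the second change, unemployed falls and employed rises by 9.54; labor force unchanged → E = 353.14, U = 32.80, labor force = 385.94 thousand.
New unemployment rate = 32.80 / 385.94 = 8.50%.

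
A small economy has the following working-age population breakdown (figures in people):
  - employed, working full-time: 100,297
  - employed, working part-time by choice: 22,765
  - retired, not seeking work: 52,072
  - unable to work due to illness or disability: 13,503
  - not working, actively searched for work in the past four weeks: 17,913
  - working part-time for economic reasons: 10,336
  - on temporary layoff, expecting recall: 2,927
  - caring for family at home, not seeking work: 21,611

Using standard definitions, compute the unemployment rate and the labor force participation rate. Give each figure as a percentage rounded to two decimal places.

Employed = 100,297 + 22,765 + 10,336 = 133,398 (anyone who worked, including part-time for economic reasons, counts as employed).
Unemployed = 17,913 + 2,927 = 20,840 (jobless and actively searching, or on temporary layoff).
Labor force = 133,398 + 20,840 = 154,238.
Not in labor force = 52,072 + 13,503 + 21,611 = 87,186 (those not working and not actively searching are outside the labor force).
Civilian working-age population = 154,238 + 87,186 = 241,424.
Unemployment rate = 20,840 / 154,238 = 13.51%.
Labor force participation rate = 154,238 / 241,424 = 63.89%.

Unemployment rate ≈ 13.51%; labor force participation rate ≈ 63.89%.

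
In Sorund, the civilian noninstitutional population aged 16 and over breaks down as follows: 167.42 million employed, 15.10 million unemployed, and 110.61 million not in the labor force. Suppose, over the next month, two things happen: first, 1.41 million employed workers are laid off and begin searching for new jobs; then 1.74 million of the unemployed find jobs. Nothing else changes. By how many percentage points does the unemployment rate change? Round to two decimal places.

Initially, labor force = 167.42 + 15.10 = 182.52 million, so u = 15.10/182.52 = 8.27%.
After the first change, employed falls and unemployed rises by 1.41; labor force unchanged → E = 166.01, U = 16.51, labor force = 182.52 million.
After the second change, unemployed falls and employed rises by 1.74; labor force unchanged → E = 167.75, U = 14.77, labor force = 182.52 million.
New unemployment rate = 14.77 / 182.52 = 8.09%.
Change = 8.09% − 8.27% = −0.18 percentage points.

The unemployment rate changes by −0.18 percentage points.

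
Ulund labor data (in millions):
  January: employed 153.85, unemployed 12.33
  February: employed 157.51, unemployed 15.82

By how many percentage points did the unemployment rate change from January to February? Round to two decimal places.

The unemployment rate changed by +1.71 percentage points.

January: labor force = 153.85 + 12.33 = 166.18; u = 12.33/166.18 = 7.42%.
February: labor force = 157.51 + 15.82 = 173.33; u = 15.82/173.33 = 9.13%.
Change = 9.13% − 7.42% = +1.71 pp.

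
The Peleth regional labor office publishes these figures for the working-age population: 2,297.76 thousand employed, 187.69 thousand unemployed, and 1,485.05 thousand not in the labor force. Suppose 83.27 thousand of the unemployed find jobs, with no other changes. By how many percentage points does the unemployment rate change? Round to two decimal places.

The unemployment rate changes by −3.35 percentage points.

Initially, labor force = 2,297.76 + 187.69 = 2,485.45 thousand, so u = 187.69/2,485.45 = 7.55%.
After the change, unemployed falls and employed rises by 83.27; labor force unchanged → E = 2,381.03, U = 104.42, labor force = 2,485.45 thousand.
New unemployment rate = 104.42 / 2,485.45 = 4.20%.
Change = 4.20% − 7.55% = −3.35 percentage points.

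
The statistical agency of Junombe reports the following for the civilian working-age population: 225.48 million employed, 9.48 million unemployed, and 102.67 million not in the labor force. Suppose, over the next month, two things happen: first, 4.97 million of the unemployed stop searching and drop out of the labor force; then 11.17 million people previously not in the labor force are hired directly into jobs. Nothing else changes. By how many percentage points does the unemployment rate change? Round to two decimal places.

The unemployment rate changes by −2.16 percentage points.

Initially, labor force = 225.48 + 9.48 = 234.96 million, so u = 9.48/234.96 = 4.03%.
After the first change, unemployed and labor force both fall by 4.97 → E = 225.48, U = 4.51, labor force = 229.99 million.
After the second change, employed and labor force both rise by 11.17; unemployed unchanged → E = 236.65, U = 4.51, labor force = 241.16 million.
New unemployment rate = 4.51 / 241.16 = 1.87%.
Change = 1.87% − 4.03% = −2.16 percentage points.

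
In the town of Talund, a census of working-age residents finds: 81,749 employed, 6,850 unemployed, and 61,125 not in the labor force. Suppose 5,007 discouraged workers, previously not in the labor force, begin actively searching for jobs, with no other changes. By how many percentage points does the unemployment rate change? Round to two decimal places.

Initially, labor force = 81,749 + 6,850 = 88,599, so u = 6,850/88,599 = 7.73%.
After the change, unemployed and labor force both rise by 5,007 → E = 81,749, U = 11,857, labor force = 93,606.
New unemployment rate = 11,857 / 93,606 = 12.67%.
Change = 12.67% − 7.73% = +4.94 percentage points.

The unemployment rate changes by +4.94 percentage points.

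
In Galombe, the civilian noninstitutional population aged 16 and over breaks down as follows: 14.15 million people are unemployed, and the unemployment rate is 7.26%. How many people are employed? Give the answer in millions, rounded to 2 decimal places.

About 180.75 million are employed.

Labor force = U / u = 14.15 / 0.0726 ≈ 194.90 million.
Employed = labor force − unemployed = 194.90 − 14.15 = 180.75 million.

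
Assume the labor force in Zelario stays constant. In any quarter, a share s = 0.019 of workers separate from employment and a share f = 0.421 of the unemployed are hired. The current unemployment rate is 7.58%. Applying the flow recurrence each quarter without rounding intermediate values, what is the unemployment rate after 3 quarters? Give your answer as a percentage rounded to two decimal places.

With a fixed labor force, u_{t+1} = u_t + s·(1−u_t) − f·u_t = u_t·(1−s−f) + s.
Here 1−s−f = 0.560 and s = 0.019.
u_1 = 0.075800 × 0.560 + 0.019 = 0.061448.
u_2 = 0.061448 × 0.560 + 0.019 = 0.053411.
u_3 = 0.053411 × 0.560 + 0.019 = 0.048910.

Unemployment rate after three quarters ≈ 4.89%.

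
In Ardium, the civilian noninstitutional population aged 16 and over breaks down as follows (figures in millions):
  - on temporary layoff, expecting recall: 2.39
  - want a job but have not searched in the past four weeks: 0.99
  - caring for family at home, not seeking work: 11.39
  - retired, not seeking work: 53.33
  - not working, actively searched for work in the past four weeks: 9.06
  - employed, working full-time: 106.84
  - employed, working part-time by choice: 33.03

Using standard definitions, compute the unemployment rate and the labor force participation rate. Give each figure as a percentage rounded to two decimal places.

Employed = 106.84 + 33.03 = 139.87 million.
Unemployed = 2.39 + 9.06 = 11.45 million (jobless and actively searching, or on temporary layoff).
Labor force = 139.87 + 11.45 = 151.32 million.
Not in labor force = 0.99 + 11.39 + 53.33 = 65.71 million (those not working and not actively searching are outside the labor force — including those who want a job but have given up searching).
Civilian working-age population = 151.32 + 65.71 = 217.03 million.
Unemployment rate = 11.45 / 151.32 = 7.57%.
Labor force participation rate = 151.32 / 217.03 = 69.72%.

Unemployment rate ≈ 7.57%; labor force participation rate ≈ 69.72%.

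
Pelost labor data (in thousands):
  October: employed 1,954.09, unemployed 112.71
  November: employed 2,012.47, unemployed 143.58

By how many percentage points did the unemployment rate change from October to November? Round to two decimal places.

The unemployment rate changed by +1.21 percentage points.

October: labor force = 1,954.09 + 112.71 = 2,066.80; u = 112.71/2,066.80 = 5.45%.
November: labor force = 2,012.47 + 143.58 = 2,156.05; u = 143.58/2,156.05 = 6.66%.
Change = 6.66% − 5.45% = +1.21 pp.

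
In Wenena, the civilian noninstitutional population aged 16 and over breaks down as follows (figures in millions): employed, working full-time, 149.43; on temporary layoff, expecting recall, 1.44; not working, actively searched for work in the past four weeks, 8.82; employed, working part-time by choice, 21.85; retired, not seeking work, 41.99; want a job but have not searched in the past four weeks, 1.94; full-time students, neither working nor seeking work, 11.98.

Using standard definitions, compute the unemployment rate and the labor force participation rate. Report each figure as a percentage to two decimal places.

Unemployment rate ≈ 5.65%; labor force participation rate ≈ 76.45%.

Employed = 149.43 + 21.85 = 171.28 million.
Unemployed = 1.44 + 8.82 = 10.26 million (jobless and actively searching, or on temporary layoff).
Labor force = 171.28 + 10.26 = 181.54 million.
Not in labor force = 41.99 + 1.94 + 11.98 = 55.91 million (those not working and not actively searching are outside the labor force — including those who want a job but have given up searching).
Civilian working-age population = 181.54 + 55.91 = 237.45 million.
Unemployment rate = 10.26 / 181.54 = 5.65%.
Labor force participation rate = 181.54 / 237.45 = 76.45%.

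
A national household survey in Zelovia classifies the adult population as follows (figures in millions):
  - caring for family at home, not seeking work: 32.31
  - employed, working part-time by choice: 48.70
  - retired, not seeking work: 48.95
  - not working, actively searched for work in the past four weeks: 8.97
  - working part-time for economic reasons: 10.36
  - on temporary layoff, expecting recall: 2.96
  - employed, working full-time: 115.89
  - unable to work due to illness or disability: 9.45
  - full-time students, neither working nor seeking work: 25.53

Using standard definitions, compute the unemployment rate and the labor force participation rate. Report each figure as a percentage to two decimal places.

Unemployment rate ≈ 6.38%; labor force participation rate ≈ 61.65%.

Employed = 48.70 + 10.36 + 115.89 = 174.95 million (anyone who worked, including part-time for economic reasons, counts as employed).
Unemployed = 8.97 + 2.96 = 11.93 million (jobless and actively searching, or on temporary layoff).
Labor force = 174.95 + 11.93 = 186.88 million.
Not in labor force = 32.31 + 48.95 + 9.45 + 25.53 = 116.24 million (those not working and not actively searching are outside the labor force).
Civilian working-age population = 186.88 + 116.24 = 303.12 million.
Unemployment rate = 11.93 / 186.88 = 6.38%.
Labor force participation rate = 186.88 / 303.12 = 61.65%.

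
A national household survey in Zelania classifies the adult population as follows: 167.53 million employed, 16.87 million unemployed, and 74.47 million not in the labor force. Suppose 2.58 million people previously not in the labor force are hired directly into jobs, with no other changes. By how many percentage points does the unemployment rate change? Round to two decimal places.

Initially, labor force = 167.53 + 16.87 = 184.40 million, so u = 16.87/184.40 = 9.15%.
After the change, employed and labor force both rise by 2.58; unemployed unchanged → E = 170.11, U = 16.87, labor force = 186.98 million.
New unemployment rate = 16.87 / 186.98 = 9.02%.
Change = 9.02% − 9.15% = −0.13 percentage points.

The unemployment rate changes by −0.13 percentage points.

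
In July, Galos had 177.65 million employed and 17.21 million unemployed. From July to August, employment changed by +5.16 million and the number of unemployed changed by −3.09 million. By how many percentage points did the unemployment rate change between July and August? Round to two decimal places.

July: labor force = 177.65 + 17.21 = 194.86; u = 17.21/194.86 = 8.83%.
August: labor force = 182.81 + 14.12 = 196.93; u = 14.12/196.93 = 7.17%.
Change = 7.17% − 8.83% = −1.66 pp.

The unemployment rate changed by −1.66 percentage points.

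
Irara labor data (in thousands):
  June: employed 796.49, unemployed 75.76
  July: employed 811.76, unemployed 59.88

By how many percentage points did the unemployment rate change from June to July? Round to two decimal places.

The unemployment rate changed by −1.82 percentage points.

June: labor force = 796.49 + 75.76 = 872.25; u = 75.76/872.25 = 8.69%.
July: labor force = 811.76 + 59.88 = 871.64; u = 59.88/871.64 = 6.87%.
Change = 6.87% − 8.69% = −1.82 pp.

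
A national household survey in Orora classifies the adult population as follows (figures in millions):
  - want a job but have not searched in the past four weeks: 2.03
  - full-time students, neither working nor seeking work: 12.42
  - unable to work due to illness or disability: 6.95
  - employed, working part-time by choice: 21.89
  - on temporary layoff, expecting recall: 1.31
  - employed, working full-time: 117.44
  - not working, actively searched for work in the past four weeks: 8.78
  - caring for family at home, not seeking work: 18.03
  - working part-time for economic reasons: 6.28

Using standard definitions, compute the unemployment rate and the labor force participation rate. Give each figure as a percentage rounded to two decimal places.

Unemployment rate ≈ 6.48%; labor force participation rate ≈ 79.79%.

Employed = 21.89 + 117.44 + 6.28 = 145.61 million (anyone who worked, including part-time for economic reasons, counts as employed).
Unemployed = 1.31 + 8.78 = 10.09 million (jobless and actively searching, or on temporary layoff).
Labor force = 145.61 + 10.09 = 155.70 million.
Not in labor force = 2.03 + 12.42 + 6.95 + 18.03 = 39.43 million (those not working and not actively searching are outside the labor force — including those who want a job but have given up searching).
Civilian working-age population = 155.70 + 39.43 = 195.13 million.
Unemployment rate = 10.09 / 155.70 = 6.48%.
Labor force participation rate = 155.70 / 195.13 = 79.79%.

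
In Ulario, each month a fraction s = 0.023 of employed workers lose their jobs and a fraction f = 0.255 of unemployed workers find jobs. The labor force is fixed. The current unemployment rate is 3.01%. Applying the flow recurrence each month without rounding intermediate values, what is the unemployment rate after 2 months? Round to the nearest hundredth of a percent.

Unemployment rate after two months ≈ 5.53%.

With a fixed labor force, u_{t+1} = u_t + s·(1−u_t) − f·u_t = u_t·(1−s−f) + s.
Here 1−s−f = 0.722 and s = 0.023.
u_1 = 0.030100 × 0.722 + 0.023 = 0.044732.
u_2 = 0.044732 × 0.722 + 0.023 = 0.055297.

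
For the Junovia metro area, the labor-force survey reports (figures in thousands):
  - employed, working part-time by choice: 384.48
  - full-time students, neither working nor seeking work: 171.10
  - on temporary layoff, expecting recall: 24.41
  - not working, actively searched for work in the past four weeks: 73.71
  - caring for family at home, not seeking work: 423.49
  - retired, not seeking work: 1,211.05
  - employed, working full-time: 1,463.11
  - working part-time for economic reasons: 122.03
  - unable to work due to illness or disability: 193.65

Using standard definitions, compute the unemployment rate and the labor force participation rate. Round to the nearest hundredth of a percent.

Employed = 384.48 + 1,463.11 + 122.03 = 1,969.62 thousand (anyone who worked, including part-time for economic reasons, counts as employed).
Unemployed = 24.41 + 73.71 = 98.12 thousand (jobless and actively searching, or on temporary layoff).
Labor force = 1,969.62 + 98.12 = 2,067.74 thousand.
Not in labor force = 171.10 + 423.49 + 1,211.05 + 193.65 = 1,999.29 thousand (those not working and not actively searching are outside the labor force).
Civilian working-age population = 2,067.74 + 1,999.29 = 4,067.03 thousand.
Unemployment rate = 98.12 / 2,067.74 = 4.75%.
Labor force participation rate = 2,067.74 / 4,067.03 = 50.84%.

Unemployment rate ≈ 4.75%; labor force participation rate ≈ 50.84%.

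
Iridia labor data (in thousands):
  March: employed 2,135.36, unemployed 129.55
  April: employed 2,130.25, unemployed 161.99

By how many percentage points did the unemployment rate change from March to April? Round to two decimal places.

March: labor force = 2,135.36 + 129.55 = 2,264.91; u = 129.55/2,264.91 = 5.72%.
April: labor force = 2,130.25 + 161.99 = 2,292.24; u = 161.99/2,292.24 = 7.07%.
Change = 7.07% − 5.72% = +1.35 pp.

The unemployment rate changed by +1.35 percentage points.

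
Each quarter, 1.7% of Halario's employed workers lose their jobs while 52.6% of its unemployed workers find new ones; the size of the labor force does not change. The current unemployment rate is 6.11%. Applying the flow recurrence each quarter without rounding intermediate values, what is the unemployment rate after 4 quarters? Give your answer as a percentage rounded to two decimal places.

With a fixed labor force, u_{t+1} = u_t + s·(1−u_t) − f·u_t = u_t·(1−s−f) + s.
Here 1−s−f = 0.457 and s = 0.017.
u_1 = 0.061100 × 0.457 + 0.017 = 0.044923.
u_2 = 0.044923 × 0.457 + 0.017 = 0.037530.
u_3 = 0.037530 × 0.457 + 0.017 = 0.034151.
u_4 = 0.034151 × 0.457 + 0.017 = 0.032607.

Unemployment rate after four quarters ≈ 3.26%.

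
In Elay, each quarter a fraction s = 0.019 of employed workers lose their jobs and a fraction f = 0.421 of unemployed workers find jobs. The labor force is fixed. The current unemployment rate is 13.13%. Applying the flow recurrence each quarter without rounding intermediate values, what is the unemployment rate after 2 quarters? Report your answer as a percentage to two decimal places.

Unemployment rate after two quarters ≈ 7.08%.

With a fixed labor force, u_{t+1} = u_t + s·(1−u_t) − f·u_t = u_t·(1−s−f) + s.
Here 1−s−f = 0.560 and s = 0.019.
u_1 = 0.131300 × 0.560 + 0.019 = 0.092528.
u_2 = 0.092528 × 0.560 + 0.019 = 0.070816.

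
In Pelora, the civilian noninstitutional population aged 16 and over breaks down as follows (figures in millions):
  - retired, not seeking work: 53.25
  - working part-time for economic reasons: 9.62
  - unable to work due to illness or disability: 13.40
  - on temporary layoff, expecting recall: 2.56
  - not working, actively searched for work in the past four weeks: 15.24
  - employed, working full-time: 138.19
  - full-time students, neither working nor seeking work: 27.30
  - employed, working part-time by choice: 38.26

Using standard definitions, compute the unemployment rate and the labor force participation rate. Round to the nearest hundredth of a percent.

Unemployment rate ≈ 8.73%; labor force participation rate ≈ 68.45%.

Employed = 9.62 + 138.19 + 38.26 = 186.07 million (anyone who worked, including part-time for economic reasons, counts as employed).
Unemployed = 2.56 + 15.24 = 17.80 million (jobless and actively searching, or on temporary layoff).
Labor force = 186.07 + 17.80 = 203.87 million.
Not in labor force = 53.25 + 13.40 + 27.30 = 93.95 million (those not working and not actively searching are outside the labor force).
Civilian working-age population = 203.87 + 93.95 = 297.82 million.
Unemployment rate = 17.80 / 203.87 = 8.73%.
Labor force participation rate = 203.87 / 297.82 = 68.45%.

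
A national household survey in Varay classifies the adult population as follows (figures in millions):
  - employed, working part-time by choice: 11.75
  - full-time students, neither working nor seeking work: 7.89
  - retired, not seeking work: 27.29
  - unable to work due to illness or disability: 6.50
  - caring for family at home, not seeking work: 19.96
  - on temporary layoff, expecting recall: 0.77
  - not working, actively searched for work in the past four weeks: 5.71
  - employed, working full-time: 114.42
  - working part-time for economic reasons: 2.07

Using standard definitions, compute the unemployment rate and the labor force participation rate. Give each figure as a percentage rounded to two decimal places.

Unemployment rate ≈ 4.81%; labor force participation rate ≈ 68.61%.

Employed = 11.75 + 114.42 + 2.07 = 128.24 million (anyone who worked, including part-time for economic reasons, counts as employed).
Unemployed = 0.77 + 5.71 = 6.48 million (jobless and actively searching, or on temporary layoff).
Labor force = 128.24 + 6.48 = 134.72 million.
Not in labor force = 7.89 + 27.29 + 6.50 + 19.96 = 61.64 million (those not working and not actively searching are outside the labor force).
Civilian working-age population = 134.72 + 61.64 = 196.36 million.
Unemployment rate = 6.48 / 134.72 = 4.81%.
Labor force participation rate = 134.72 / 196.36 = 68.61%.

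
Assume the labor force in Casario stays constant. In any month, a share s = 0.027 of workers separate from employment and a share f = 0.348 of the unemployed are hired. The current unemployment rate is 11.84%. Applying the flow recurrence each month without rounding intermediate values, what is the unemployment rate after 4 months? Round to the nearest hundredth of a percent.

Unemployment rate after four months ≈ 7.91%.

With a fixed labor force, u_{t+1} = u_t + s·(1−u_t) − f·u_t = u_t·(1−s−f) + s.
Here 1−s−f = 0.625 and s = 0.027.
u_1 = 0.118400 × 0.625 + 0.027 = 0.101000.
u_2 = 0.101000 × 0.625 + 0.027 = 0.090125.
u_3 = 0.090125 × 0.625 + 0.027 = 0.083328.
u_4 = 0.083328 × 0.625 + 0.027 = 0.079080.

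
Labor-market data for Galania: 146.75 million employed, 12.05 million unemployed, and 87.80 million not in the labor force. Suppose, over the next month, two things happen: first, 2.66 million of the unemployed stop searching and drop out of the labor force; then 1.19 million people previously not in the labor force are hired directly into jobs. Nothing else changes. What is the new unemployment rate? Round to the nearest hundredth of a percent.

Initially, labor force = 146.75 + 12.05 = 158.80 million, so u = 12.05/158.80 = 7.59%.
After the first change, unemployed and labor force both fall by 2.66 → E = 146.75, U = 9.39, labor force = 156.14 million.
After the second change, employed and labor force both rise by 1.19; unemployed unchanged → E = 147.94, U = 9.39, labor force = 157.33 million.
New unemployment rate = 9.39 / 157.33 = 5.97%.

New unemployment rate ≈ 5.97%.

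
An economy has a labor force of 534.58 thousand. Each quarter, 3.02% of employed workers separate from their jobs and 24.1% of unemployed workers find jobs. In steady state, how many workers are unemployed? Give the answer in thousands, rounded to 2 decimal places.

Steady-state unemployment rate u* = s/(s+f) = 3.02/(3.02+24.1) = 0.111357.
Unemployed = u* × labor force = 0.111357 × 534.58 ≈ 59.53 thousand.

About 59.53 thousand are unemployed in steady state.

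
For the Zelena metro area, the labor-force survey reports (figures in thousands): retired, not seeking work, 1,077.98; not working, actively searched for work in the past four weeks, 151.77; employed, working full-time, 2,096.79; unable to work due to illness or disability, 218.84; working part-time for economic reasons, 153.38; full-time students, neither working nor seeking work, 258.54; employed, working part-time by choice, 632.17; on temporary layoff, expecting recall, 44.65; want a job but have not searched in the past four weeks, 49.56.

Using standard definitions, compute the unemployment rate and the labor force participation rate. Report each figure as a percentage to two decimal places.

Unemployment rate ≈ 6.38%; labor force participation rate ≈ 65.73%.

Employed = 2,096.79 + 153.38 + 632.17 = 2,882.34 thousand (anyone who worked, including part-time for economic reasons, counts as employed).
Unemployed = 151.77 + 44.65 = 196.42 thousand (jobless and actively searching, or on temporary layoff).
Labor force = 2,882.34 + 196.42 = 3,078.76 thousand.
Not in labor force = 1,077.98 + 218.84 + 258.54 + 49.56 = 1,604.92 thousand (those not working and not actively searching are outside the labor force — including those who want a job but have given up searching).
Civilian working-age population = 3,078.76 + 1,604.92 = 4,683.68 thousand.
Unemployment rate = 196.42 / 3,078.76 = 6.38%.
Labor force participation rate = 3,078.76 / 4,683.68 = 65.73%.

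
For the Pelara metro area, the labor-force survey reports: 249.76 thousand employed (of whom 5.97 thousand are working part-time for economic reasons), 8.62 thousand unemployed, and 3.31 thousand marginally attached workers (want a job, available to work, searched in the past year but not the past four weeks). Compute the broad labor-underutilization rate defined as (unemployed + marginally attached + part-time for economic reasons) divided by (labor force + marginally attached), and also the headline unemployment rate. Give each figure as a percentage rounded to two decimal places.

Broad underutilization rate ≈ 6.84%; headline unemployment rate ≈ 3.34%.

Labor force = 249.76 + 8.62 = 258.38 thousand.
Numerator = 8.62 + 3.31 + 5.97 = 17.90 thousand.
Denominator = 258.38 + 3.31 = 261.69 thousand.
Broad rate = 17.90 / 261.69 = 6.84%.
Headline unemployment rate = 8.62 / 258.38 = 3.34%.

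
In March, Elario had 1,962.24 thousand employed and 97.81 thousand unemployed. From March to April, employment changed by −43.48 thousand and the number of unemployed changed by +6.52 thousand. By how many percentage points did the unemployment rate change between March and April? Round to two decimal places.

The unemployment rate changed by +0.41 percentage points.

March: labor force = 1,962.24 + 97.81 = 2,060.05; u = 97.81/2,060.05 = 4.75%.
April: labor force = 1,918.76 + 104.33 = 2,023.09; u = 104.33/2,023.09 = 5.16%.
Change = 5.16% − 4.75% = +0.41 pp.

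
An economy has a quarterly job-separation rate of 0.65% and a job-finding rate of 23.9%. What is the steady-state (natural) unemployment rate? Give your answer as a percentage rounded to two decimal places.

Steady-state unemployment rate ≈ 2.65%.

At steady state the flows balance: s·E = f·U, so U/(E+U) = s/(s+f).
u* = 0.65 / (0.65 + 23.9) = 0.65 / 24.55 = 2.65%.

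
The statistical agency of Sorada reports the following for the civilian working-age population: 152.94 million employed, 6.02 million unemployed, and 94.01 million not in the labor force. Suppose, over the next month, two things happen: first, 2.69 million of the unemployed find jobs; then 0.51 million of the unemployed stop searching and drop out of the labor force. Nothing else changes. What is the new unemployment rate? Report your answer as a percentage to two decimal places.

Initially, labor force = 152.94 + 6.02 = 158.96 million, so u = 6.02/158.96 = 3.79%.
After the first change, unemployed falls and employed rises by 2.69; labor force unchanged → E = 155.63, U = 3.33, labor force = 158.96 million.
After the second change, unemployed and labor force both fall by 0.51 → E = 155.63, U = 2.82, labor force = 158.45 million.
New unemployment rate = 2.82 / 158.45 = 1.78%.

New unemployment rate ≈ 1.78%.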